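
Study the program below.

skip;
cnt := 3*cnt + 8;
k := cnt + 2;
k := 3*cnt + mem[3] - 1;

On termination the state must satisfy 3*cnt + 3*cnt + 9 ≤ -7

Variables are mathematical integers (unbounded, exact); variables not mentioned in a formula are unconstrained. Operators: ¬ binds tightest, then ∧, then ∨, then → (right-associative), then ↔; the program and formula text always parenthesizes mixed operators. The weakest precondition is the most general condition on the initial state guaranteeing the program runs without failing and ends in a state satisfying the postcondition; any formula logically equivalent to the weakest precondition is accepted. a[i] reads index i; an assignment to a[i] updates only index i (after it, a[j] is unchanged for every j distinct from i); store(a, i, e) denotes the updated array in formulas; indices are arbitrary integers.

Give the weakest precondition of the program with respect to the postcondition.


Working backward. After the program, the postcondition 3*cnt + 3*cnt + 9 ≤ -7 must hold; in canonical form it is 6*cnt ≤ -16.
Before k := 3*cnt + mem[3] - 1: 6*cnt ≤ -16
Before k := cnt + 2: 6*cnt ≤ -16
Before cnt := 3*cnt + 8: 18*cnt ≤ -64
Before skip: 18*cnt ≤ -64
Answer: WP = 18*cnt ≤ -64


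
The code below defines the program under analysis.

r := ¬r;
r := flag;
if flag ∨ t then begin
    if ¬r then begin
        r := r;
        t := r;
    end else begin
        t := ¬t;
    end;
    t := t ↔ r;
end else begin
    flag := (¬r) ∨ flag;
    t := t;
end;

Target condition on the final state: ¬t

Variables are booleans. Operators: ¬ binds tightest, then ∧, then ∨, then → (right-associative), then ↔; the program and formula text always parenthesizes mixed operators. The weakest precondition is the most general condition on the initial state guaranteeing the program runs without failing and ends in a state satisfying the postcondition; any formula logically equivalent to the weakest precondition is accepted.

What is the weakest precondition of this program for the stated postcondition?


Working backward. After the program, ¬t must hold.
Then branch requires r ∧ (r → (¬((¬t) ↔ r))); else branch requires ¬t.
Before the if: ((flag ∨ t) → (r ∧ (r → (¬((¬t) ↔ r))))) ∧ ((¬(flag ∨ t)) → (¬t))
Before r := flag: ((flag ∨ t) → (flag ∧ (flag → (¬((¬t) ↔ flag))))) ∧ ((¬(flag ∨ t)) → (¬t))
Before r := ¬r: ((flag ∨ t) → (flag ∧ (flag → (¬((¬t) ↔ flag))))) ∧ ((¬(flag ∨ t)) → (¬t))
Answer: WP = ((flag ∨ t) → (flag ∧ (flag → (¬((¬t) ↔ flag))))) ∧ ((¬(flag ∨ t)) → (¬t))


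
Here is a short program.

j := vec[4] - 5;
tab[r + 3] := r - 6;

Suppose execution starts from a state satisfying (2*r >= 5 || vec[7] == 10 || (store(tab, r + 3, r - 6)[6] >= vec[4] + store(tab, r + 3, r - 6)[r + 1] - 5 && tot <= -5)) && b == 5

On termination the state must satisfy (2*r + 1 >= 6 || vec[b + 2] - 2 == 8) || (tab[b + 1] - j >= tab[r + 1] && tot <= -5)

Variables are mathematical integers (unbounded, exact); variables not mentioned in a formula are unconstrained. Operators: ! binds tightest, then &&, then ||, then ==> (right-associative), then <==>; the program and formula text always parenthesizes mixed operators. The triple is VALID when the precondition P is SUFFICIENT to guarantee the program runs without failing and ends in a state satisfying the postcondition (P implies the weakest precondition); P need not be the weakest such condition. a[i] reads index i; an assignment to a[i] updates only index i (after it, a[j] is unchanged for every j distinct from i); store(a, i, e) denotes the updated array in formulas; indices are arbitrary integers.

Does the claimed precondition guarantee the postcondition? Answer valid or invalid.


Working backward. After the program, the postcondition (2*r + 1 >= 6 || vec[b + 2] - 2 == 8) || (tab[b + 1] - j >= tab[r + 1] && tot <= -5) must hold; in canonical form it is 2*r >= 5 || vec[b + 2] == 10 || (tab[b + 1] >= tab[r + 1] + j && tot <= -5).
Before tab[r + 3] := r - 6: 2*r >= 5 || vec[b + 2] == 10 || (store(tab, r + 3, r - 6)[b + 1] >= store(tab, r + 3, r - 6)[r + 1] + j && tot <= -5)
Before j := vec[4] - 5: 2*r >= 5 || vec[b + 2] == 10 || (store(tab, r + 3, r - 6)[b + 1] >= vec[4] + store(tab, r + 3, r - 6)[r + 1] - 5 && tot <= -5)
The weakest precondition is 2*r >= 5 || vec[b + 2] == 10 || (store(tab, r + 3, r - 6)[b + 1] >= vec[4] + store(tab, r + 3, r - 6)[r + 1] - 5 && tot <= -5).
Check whether (2*r >= 5 || vec[7] == 10 || (store(tab, r + 3, r - 6)[6] >= vec[4] + store(tab, r + 3, r - 6)[r + 1] - 5 && tot <= -5)) && b == 5 implies it.
Every state satisfying the precondition satisfies the weakest precondition: the implication holds.
Answer: valid


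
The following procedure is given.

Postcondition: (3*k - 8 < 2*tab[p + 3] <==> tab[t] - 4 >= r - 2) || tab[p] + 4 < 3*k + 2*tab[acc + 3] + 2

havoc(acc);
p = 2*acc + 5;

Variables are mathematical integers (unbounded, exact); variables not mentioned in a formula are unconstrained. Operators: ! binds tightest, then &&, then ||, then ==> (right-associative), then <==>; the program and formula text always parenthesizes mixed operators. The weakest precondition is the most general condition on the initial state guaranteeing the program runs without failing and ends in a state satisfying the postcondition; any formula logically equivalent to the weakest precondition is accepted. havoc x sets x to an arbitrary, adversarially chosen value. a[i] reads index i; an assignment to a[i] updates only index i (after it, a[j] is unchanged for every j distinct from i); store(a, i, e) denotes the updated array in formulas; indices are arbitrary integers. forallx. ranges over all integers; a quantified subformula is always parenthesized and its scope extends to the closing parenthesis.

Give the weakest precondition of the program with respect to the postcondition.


Working backward. After the program, the postcondition (3*k - 8 < 2*tab[p + 3] <==> tab[t] - 4 >= r - 2) || tab[p] + 4 < 3*k + 2*tab[acc + 3] + 2 must hold; in canonical form it is (3*k < 2*tab[p + 3] + 8 <==> tab[t] >= r + 2) || tab[p] < 2*tab[acc + 3] + 3*k - 2.
Before p := 2*acc + 5: (3*k < 2*tab[2*acc + 8] + 8 <==> tab[t] >= r + 2) || tab[2*acc + 5] < 2*tab[acc + 3] + 3*k - 2
Before havoc acc: forall acc_1. ((3*k < 2*tab[2*acc_1 + 8] + 8 <==> tab[t] >= r + 2) || tab[2*acc_1 + 5] < 2*tab[acc_1 + 3] + 3*k - 2)
Answer: WP = forall acc_1. ((3*k < 2*tab[2*acc_1 + 8] + 8 <==> tab[t] >= r + 2) || tab[2*acc_1 + 5] < 2*tab[acc_1 + 3] + 3*k - 2)


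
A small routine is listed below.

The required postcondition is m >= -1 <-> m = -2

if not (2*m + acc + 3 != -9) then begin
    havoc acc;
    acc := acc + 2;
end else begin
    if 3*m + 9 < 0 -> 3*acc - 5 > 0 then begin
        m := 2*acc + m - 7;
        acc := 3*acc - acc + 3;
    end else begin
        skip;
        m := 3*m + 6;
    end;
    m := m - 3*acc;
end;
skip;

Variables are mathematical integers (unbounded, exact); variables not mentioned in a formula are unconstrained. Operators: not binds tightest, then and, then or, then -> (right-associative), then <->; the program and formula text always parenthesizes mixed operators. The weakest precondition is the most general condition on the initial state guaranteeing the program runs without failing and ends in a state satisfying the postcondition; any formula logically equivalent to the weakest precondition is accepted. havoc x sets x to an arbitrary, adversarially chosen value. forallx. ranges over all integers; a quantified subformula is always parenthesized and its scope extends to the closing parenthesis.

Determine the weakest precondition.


Working backward. After the program, m >= -1 <-> m = -2 must hold.
Before skip: m >= -1 <-> m = -2
Then branch requires m >= -1 <-> m = -2; else branch requires ((3*m < -9 -> 3*acc > 5) -> (m >= 4*acc + 15 <-> m = 4*acc + 14)) and ((not (3*m < -9 -> 3*acc > 5)) -> (3*m >= 3*acc - 7 <-> 3*m = 3*acc - 8)).
Before the if: ((not (acc + 2*m != -12)) -> (m >= -1 <-> m = -2)) and (acc + 2*m != -12 -> (((3*m < -9 -> 3*acc > 5) -> (m >= 4*acc + 15 <-> m = 4*acc + 14)) and ((not (3*m < -9 -> 3*acc > 5)) -> (3*m >= 3*acc - 7 <-> 3*m = 3*acc - 8))))
Answer: WP = ((not (acc + 2*m != -12)) -> (m >= -1 <-> m = -2)) and (acc + 2*m != -12 -> (((3*m < -9 -> 3*acc > 5) -> (m >= 4*acc + 15 <-> m = 4*acc + 14)) and ((not (3*m < -9 -> 3*acc > 5)) -> (3*m >= 3*acc - 7 <-> 3*m = 3*acc - 8))))


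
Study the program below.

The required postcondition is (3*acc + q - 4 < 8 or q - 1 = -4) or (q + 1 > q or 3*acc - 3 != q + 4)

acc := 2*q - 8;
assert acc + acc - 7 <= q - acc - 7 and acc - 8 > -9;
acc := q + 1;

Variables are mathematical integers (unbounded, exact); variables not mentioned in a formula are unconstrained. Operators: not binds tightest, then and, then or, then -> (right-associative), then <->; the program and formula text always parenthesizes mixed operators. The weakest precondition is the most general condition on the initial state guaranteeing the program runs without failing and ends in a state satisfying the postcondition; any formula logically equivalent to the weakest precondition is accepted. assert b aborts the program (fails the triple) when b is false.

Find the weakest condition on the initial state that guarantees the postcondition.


Working backward. After the program, the postcondition (3*acc + q - 4 < 8 or q - 1 = -4) or (q + 1 > q or 3*acc - 3 != q + 4) must hold; in canonical form it is true.
Before acc := q + 1: true
Before assert acc + acc - 7 <= q - acc - 7 and acc - 8 > -9: 3*acc <= q and acc > -1
Before acc := 2*q - 8: 5*q <= 24 and 2*q > 7
Answer: WP = 5*q <= 24 and 2*q > 7


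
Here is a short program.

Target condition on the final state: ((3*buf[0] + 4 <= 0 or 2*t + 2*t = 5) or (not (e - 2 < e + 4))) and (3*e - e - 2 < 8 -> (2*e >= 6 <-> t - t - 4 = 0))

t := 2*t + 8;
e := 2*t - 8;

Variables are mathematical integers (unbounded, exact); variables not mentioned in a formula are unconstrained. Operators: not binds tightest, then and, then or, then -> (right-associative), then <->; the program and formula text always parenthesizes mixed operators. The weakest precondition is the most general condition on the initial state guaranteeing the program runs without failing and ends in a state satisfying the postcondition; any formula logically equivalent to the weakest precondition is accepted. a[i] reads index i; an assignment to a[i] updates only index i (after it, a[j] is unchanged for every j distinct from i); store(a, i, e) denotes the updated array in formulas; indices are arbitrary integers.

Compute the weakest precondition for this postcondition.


Working backward. After the program, the postcondition ((3*buf[0] + 4 <= 0 or 2*t + 2*t = 5) or (not (e - 2 < e + 4))) and (3*e - e - 2 < 8 -> (2*e >= 6 <-> t - t - 4 = 0)) must hold; in canonical form it is (3*buf[0] <= -4 or 4*t = 5) and (2*e < 10 -> (not (2*e >= 6))).
Before e := 2*t - 8: (3*buf[0] <= -4 or 4*t = 5) and (4*t < 26 -> (not (4*t >= 22)))
Before t := 2*t + 8: (3*buf[0] <= -4 or 8*t = -27) and (8*t < -6 -> (not (8*t >= -10)))
Answer: WP = (3*buf[0] <= -4 or 8*t = -27) and (8*t < -6 -> (not (8*t >= -10)))


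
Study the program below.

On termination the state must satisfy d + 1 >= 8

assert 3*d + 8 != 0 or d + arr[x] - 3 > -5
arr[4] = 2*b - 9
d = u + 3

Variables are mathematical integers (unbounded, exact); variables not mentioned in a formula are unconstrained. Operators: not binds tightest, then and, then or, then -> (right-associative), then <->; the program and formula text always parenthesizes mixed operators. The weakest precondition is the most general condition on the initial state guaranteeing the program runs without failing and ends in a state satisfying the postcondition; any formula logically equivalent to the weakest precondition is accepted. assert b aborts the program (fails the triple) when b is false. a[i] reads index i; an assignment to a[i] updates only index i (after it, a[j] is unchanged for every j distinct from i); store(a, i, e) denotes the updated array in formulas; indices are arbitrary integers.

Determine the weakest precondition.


Working backward. After the program, the postcondition d + 1 >= 8 must hold; in canonical form it is d >= 7.
Before d := u + 3: u >= 4
Before arr[4] := 2*b - 9: u >= 4
Before assert 3*d + 8 != 0 or d + arr[x] - 3 > -5: (3*d != -8 or arr[x] + d > -2) and u >= 4
Answer: WP = (3*d != -8 or arr[x] + d > -2) and u >= 4


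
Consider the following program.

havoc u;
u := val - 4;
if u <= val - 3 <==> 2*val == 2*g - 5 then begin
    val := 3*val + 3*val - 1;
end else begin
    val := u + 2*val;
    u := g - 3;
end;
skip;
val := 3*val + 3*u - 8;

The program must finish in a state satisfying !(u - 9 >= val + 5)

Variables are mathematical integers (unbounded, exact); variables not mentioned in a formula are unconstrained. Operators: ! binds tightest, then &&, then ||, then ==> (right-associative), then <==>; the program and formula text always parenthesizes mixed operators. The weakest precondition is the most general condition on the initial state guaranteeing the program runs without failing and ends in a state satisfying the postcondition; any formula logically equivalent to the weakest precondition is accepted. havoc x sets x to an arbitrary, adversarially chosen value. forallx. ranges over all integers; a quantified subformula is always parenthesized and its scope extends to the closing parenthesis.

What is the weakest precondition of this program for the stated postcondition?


Working backward. After the program, the postcondition !(u - 9 >= val + 5) must hold; in canonical form it is !(u >= val + 14).
Before val := 3*val + 3*u - 8: !(2*u + 3*val <= -6)
Before skip: !(2*u + 3*val <= -6)
Then branch requires !(2*u + 18*val <= -3); else branch requires !(2*g + 3*u + 6*val <= 0).
Before the if: ((u <= val - 3 <==> 2*val == 2*g - 5) ==> (!(2*u + 18*val <= -3))) && ((!(u <= val - 3 <==> 2*val == 2*g - 5)) ==> (!(2*g + 3*u + 6*val <= 0)))
Before u := val - 4: (2*val == 2*g - 5 ==> (!(20*val <= 5))) && ((!(2*val == 2*g - 5)) ==> (!(2*g + 9*val <= 12)))
Before havoc u: (2*val == 2*g - 5 ==> (!(20*val <= 5))) && ((!(2*val == 2*g - 5)) ==> (!(2*g + 9*val <= 12)))
Answer: WP = (2*val == 2*g - 5 ==> (!(20*val <= 5))) && ((!(2*val == 2*g - 5)) ==> (!(2*g + 9*val <= 12)))


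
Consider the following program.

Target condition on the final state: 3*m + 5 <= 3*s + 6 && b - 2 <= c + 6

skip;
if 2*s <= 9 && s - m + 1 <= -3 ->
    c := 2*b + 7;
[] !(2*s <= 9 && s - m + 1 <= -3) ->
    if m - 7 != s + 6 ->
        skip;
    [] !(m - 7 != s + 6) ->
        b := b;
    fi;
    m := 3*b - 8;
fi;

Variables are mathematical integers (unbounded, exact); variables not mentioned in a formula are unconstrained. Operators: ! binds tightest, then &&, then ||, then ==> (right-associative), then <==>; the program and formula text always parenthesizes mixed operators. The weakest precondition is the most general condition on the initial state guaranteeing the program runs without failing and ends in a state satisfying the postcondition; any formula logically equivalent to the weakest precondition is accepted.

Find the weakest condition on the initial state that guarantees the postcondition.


Working backward. After the program, the postcondition 3*m + 5 <= 3*s + 6 && b - 2 <= c + 6 must hold; in canonical form it is 3*m <= 3*s + 1 && b <= c + 8.
Then branch requires 3*m <= 3*s + 1 && b >= -15; else branch requires (m != s + 13 ==> (9*b <= 3*s + 25 && b <= c + 8)) && ((!(m != s + 13)) ==> (9*b <= 3*s + 25 && b <= c + 8)).
Before the if: ((2*s <= 9 && s <= m - 4) ==> (3*m <= 3*s + 1 && b >= -15)) && ((!(2*s <= 9 && s <= m - 4)) ==> ((m != s + 13 ==> (9*b <= 3*s + 25 && b <= c + 8)) && ((!(m != s + 13)) ==> (9*b <= 3*s + 25 && b <= c + 8))))
Before skip: ((2*s <= 9 && s <= m - 4) ==> (3*m <= 3*s + 1 && b >= -15)) && ((!(2*s <= 9 && s <= m - 4)) ==> ((m != s + 13 ==> (9*b <= 3*s + 25 && b <= c + 8)) && ((!(m != s + 13)) ==> (9*b <= 3*s + 25 && b <= c + 8))))
Answer: WP = ((2*s <= 9 && s <= m - 4) ==> (3*m <= 3*s + 1 && b >= -15)) && ((!(2*s <= 9 && s <= m - 4)) ==> ((m != s + 13 ==> (9*b <= 3*s + 25 && b <= c + 8)) && ((!(m != s + 13)) ==> (9*b <= 3*s + 25 && b <= c + 8))))


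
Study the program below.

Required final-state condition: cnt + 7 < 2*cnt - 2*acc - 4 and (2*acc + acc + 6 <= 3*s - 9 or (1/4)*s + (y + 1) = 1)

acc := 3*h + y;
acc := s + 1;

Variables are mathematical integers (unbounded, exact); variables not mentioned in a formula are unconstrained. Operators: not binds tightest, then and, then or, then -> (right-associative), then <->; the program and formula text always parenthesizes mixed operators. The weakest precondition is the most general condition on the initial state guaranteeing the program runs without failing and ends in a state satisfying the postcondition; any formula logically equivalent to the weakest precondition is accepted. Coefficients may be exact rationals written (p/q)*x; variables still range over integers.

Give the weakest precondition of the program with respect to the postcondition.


Working backward. After the program, the postcondition cnt + 7 < 2*cnt - 2*acc - 4 and (2*acc + acc + 6 <= 3*s - 9 or (1/4)*s + (y + 1) = 1) must hold; in canonical form it is 2*acc < cnt - 11 and (3*acc <= 3*s - 15 or (1/4)*s + y = 0).
Before acc := s + 1: 2*s < cnt - 13 and (1/4)*s + y = 0
Before acc := 3*h + y: 2*s < cnt - 13 and (1/4)*s + y = 0
Answer: WP = 2*s < cnt - 13 and (1/4)*s + y = 0


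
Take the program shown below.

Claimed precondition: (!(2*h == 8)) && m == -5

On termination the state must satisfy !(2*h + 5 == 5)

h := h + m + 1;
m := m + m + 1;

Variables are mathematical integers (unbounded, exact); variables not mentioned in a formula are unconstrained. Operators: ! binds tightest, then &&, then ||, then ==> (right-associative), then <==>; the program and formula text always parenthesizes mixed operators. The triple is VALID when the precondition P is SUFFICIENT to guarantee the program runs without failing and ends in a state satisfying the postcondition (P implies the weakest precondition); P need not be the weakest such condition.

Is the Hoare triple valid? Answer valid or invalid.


Working backward. After the program, the postcondition !(2*h + 5 == 5) must hold; in canonical form it is !(2*h == 0).
Before m := m + m + 1: !(2*h == 0)
Before h := h + m + 1: !(2*h + 2*m == -2)
The weakest precondition is !(2*h + 2*m == -2).
Check whether (!(2*h == 8)) && m == -5 implies it.
Every state satisfying the precondition satisfies the weakest precondition: the implication holds.
Answer: valid


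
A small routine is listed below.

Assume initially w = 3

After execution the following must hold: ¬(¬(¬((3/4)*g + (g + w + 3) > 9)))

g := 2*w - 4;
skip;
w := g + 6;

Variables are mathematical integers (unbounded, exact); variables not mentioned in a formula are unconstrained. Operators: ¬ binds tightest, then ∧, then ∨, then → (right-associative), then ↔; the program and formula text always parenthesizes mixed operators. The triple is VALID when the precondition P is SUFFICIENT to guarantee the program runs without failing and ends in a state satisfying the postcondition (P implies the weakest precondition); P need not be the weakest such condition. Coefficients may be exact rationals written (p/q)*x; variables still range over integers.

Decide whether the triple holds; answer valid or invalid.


Working backward. After the program, the postcondition ¬(¬(¬((3/4)*g + (g + w + 3) > 9))) must hold; in canonical form it is ¬((7/4)*g + w > 6).
Before w := g + 6: ¬((11/4)*g > 0)
Before skip: ¬((11/4)*g > 0)
Before g := 2*w - 4: ¬((11/2)*w > 11)
The weakest precondition is ¬((11/2)*w > 11).
Check whether w = 3 implies it.
Countermodel: at the initial state w = 3, the precondition holds but the weakest precondition fails.
Answer: invalid


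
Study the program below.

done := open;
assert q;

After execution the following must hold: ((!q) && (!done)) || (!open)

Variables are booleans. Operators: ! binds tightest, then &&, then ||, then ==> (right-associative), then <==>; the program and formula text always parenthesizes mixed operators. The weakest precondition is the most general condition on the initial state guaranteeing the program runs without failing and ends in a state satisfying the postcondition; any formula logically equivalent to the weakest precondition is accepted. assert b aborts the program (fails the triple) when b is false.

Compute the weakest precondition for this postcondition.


Working backward. After the program, ((!q) && (!done)) || (!open) must hold.
Before assert q: q && (((!q) && (!done)) || (!open))
Before done := open: q && (((!q) && (!open)) || (!open))
Answer: WP = q && (((!q) && (!open)) || (!open))


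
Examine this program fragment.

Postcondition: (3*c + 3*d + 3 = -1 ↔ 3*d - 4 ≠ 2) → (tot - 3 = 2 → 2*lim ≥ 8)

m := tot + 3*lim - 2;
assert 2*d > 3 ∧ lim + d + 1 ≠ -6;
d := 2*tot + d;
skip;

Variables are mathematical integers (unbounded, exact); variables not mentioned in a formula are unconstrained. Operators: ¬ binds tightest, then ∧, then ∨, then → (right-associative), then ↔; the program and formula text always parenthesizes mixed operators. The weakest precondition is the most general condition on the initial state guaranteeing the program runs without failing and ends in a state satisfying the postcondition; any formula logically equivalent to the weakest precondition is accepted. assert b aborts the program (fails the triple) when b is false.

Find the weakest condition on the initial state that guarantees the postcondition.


Working backward. After the program, the postcondition (3*c + 3*d + 3 = -1 ↔ 3*d - 4 ≠ 2) → (tot - 3 = 2 → 2*lim ≥ 8) must hold; in canonical form it is (3*c + 3*d = -4 ↔ 3*d ≠ 6) → (tot = 5 → 2*lim ≥ 8).
Before skip: (3*c + 3*d = -4 ↔ 3*d ≠ 6) → (tot = 5 → 2*lim ≥ 8)
Before d := 2*tot + d: (3*c + 3*d + 6*tot = -4 ↔ 3*d + 6*tot ≠ 6) → (tot = 5 → 2*lim ≥ 8)
Before assert 2*d > 3 ∧ lim + d + 1 ≠ -6: 2*d > 3 ∧ d + lim ≠ -7 ∧ ((3*c + 3*d + 6*tot = -4 ↔ 3*d + 6*tot ≠ 6) → (tot = 5 → 2*lim ≥ 8))
Before m := tot + 3*lim - 2: 2*d > 3 ∧ d + lim ≠ -7 ∧ ((3*c + 3*d + 6*tot = -4 ↔ 3*d + 6*tot ≠ 6) → (tot = 5 → 2*lim ≥ 8))
Answer: WP = 2*d > 3 ∧ d + lim ≠ -7 ∧ ((3*c + 3*d + 6*tot = -4 ↔ 3*d + 6*tot ≠ 6) → (tot = 5 → 2*lim ≥ 8))


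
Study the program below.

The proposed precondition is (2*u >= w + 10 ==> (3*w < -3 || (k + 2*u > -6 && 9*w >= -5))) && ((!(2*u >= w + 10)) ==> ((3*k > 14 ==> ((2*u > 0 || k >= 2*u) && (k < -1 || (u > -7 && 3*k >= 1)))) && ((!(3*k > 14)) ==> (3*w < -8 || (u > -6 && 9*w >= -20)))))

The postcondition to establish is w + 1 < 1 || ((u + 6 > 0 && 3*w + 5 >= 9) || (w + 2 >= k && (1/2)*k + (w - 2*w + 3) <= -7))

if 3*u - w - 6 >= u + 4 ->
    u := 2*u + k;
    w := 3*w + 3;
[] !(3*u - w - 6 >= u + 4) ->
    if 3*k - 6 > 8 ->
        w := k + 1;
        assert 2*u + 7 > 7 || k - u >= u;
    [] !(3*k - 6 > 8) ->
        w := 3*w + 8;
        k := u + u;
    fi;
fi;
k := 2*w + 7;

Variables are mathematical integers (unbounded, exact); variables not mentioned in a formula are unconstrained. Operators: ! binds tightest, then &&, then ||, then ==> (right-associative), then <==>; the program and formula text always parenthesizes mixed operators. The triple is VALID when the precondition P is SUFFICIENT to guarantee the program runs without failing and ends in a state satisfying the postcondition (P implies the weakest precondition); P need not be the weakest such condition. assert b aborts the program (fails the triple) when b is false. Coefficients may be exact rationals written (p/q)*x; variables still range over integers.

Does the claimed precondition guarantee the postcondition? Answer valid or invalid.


Working backward. After the program, the postcondition w + 1 < 1 || ((u + 6 > 0 && 3*w + 5 >= 9) || (w + 2 >= k && (1/2)*k + (w - 2*w + 3) <= -7)) must hold; in canonical form it is w < 0 || (u > -6 && 3*w >= 4) || (w >= k - 2 && (1/2)*k <= w - 10).
Before k := 2*w + 7: w < 0 || (u > -6 && 3*w >= 4)
Then branch requires 3*w < -3 || (k + 2*u > -6 && 9*w >= -5); else branch requires (3*k > 14 ==> ((2*u > 0 || k >= 2*u) && (k < -1 || (u > -6 && 3*k >= 1)))) && ((!(3*k > 14)) ==> (3*w < -8 || (u > -6 && 9*w >= -20))).
Before the if: (2*u >= w + 10 ==> (3*w < -3 || (k + 2*u > -6 && 9*w >= -5))) && ((!(2*u >= w + 10)) ==> ((3*k > 14 ==> ((2*u > 0 || k >= 2*u) && (k < -1 || (u > -6 && 3*k >= 1)))) && ((!(3*k > 14)) ==> (3*w < -8 || (u > -6 && 9*w >= -20)))))
The weakest precondition is (2*u >= w + 10 ==> (3*w < -3 || (k + 2*u > -6 && 9*w >= -5))) && ((!(2*u >= w + 10)) ==> ((3*k > 14 ==> ((2*u > 0 || k >= 2*u) && (k < -1 || (u > -6 && 3*k >= 1)))) && ((!(3*k > 14)) ==> (3*w < -8 || (u > -6 && 9*w >= -20))))).
Check whether (2*u >= w + 10 ==> (3*w < -3 || (k + 2*u > -6 && 9*w >= -5))) && ((!(2*u >= w + 10)) ==> ((3*k > 14 ==> ((2*u > 0 || k >= 2*u) && (k < -1 || (u > -7 && 3*k >= 1)))) && ((!(3*k > 14)) ==> (3*w < -8 || (u > -6 && 9*w >= -20))))) implies it.
Countermodel: at the initial state k = 5, u = -6, w = -21, the precondition holds but the weakest precondition fails.
Answer: invalid


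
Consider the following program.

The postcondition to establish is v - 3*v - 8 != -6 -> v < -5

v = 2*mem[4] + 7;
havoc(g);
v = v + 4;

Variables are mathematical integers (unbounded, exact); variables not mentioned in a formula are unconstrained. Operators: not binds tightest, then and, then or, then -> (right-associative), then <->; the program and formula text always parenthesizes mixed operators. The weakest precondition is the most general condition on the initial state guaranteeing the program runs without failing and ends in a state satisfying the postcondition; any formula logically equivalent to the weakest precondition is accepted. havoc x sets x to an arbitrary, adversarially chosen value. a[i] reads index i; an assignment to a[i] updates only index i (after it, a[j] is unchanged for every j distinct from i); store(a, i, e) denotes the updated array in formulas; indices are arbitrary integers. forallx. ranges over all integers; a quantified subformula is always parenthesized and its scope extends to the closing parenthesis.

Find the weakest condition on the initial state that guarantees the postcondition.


Working backward. After the program, the postcondition v - 3*v - 8 != -6 -> v < -5 must hold; in canonical form it is 2*v != -2 -> v < -5.
Before v := v + 4: 2*v != -10 -> v < -9
Before havoc g: 2*v != -10 -> v < -9
Before v := 2*mem[4] + 7: 4*mem[4] != -24 -> 2*mem[4] < -16
Answer: WP = 4*mem[4] != -24 -> 2*mem[4] < -16


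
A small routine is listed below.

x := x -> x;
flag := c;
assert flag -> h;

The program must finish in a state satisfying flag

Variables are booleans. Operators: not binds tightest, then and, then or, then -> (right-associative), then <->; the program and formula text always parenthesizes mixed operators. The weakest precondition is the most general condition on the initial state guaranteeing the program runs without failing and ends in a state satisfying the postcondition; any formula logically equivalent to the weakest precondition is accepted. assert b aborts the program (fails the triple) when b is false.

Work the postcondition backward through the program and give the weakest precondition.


Working backward. After the program, flag must hold.
Before assert flag -> h: (flag -> h) and flag
Before flag := c: (c -> h) and c
Before x := x -> x: (c -> h) and c
Answer: WP = (c -> h) and c


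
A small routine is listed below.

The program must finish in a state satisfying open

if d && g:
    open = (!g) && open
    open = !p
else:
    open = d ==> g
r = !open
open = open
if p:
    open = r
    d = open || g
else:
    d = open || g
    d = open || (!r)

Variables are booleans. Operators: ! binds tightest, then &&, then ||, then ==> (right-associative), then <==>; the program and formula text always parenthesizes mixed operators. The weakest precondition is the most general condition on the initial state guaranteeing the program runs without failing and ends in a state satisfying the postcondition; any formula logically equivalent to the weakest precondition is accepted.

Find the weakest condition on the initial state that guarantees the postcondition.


Working backward. After the program, open must hold.
Then branch requires r; else branch requires open.
Before the if: (p ==> r) && ((!p) ==> open)
Before open := open: (p ==> r) && ((!p) ==> open)
Before r := !open: (p ==> (!open)) && ((!p) ==> open)
Then branch requires true; else branch requires (p ==> (!(d ==> g))) && ((!p) ==> (d ==> g)).
Before the if: (!(d && g)) ==> ((p ==> (!(d ==> g))) && ((!p) ==> (d ==> g)))
Answer: WP = (!(d && g)) ==> ((p ==> (!(d ==> g))) && ((!p) ==> (d ==> g)))


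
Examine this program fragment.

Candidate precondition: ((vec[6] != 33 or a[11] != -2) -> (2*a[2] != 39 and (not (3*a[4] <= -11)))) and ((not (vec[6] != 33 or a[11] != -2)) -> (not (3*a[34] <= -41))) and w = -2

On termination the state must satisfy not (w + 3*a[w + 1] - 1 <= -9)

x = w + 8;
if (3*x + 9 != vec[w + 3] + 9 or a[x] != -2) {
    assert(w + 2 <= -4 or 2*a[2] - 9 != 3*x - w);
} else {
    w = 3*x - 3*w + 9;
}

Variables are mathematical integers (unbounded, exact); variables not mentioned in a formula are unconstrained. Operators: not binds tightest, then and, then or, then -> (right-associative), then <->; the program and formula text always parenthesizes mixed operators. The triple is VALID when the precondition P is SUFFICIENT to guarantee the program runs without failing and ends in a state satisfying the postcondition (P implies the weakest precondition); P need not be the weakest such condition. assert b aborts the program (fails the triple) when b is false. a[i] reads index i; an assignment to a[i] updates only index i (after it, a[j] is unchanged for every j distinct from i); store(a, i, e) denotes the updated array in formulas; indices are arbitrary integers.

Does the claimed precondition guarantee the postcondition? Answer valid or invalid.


Working backward. After the program, the postcondition not (w + 3*a[w + 1] - 1 <= -9) must hold; in canonical form it is not (3*a[w + 1] + w <= -8).
Then branch requires (w <= -6 or 2*a[2] + w != 3*x + 9) and (not (3*a[w + 1] + w <= -8)); else branch requires not (3*a[-3*w + 3*x + 10] + 3*x <= 3*w - 17).
Before the if: ((3*x != vec[w + 3] or a[x] != -2) -> ((w <= -6 or 2*a[2] + w != 3*x + 9) and (not (3*a[w + 1] + w <= -8)))) and ((not (3*x != vec[w + 3] or a[x] != -2)) -> (not (3*a[-3*w + 3*x + 10] + 3*x <= 3*w - 17)))
Before x := w + 8: ((3*w != vec[w + 3] - 24 or a[w + 8] != -2) -> ((w <= -6 or 2*a[2] != 2*w + 33) and (not (3*a[w + 1] + w <= -8)))) and ((not (3*w != vec[w + 3] - 24 or a[w + 8] != -2)) -> (not (3*a[34] <= -41)))
The weakest precondition is ((3*w != vec[w + 3] - 24 or a[w + 8] != -2) -> ((w <= -6 or 2*a[2] != 2*w + 33) and (not (3*a[w + 1] + w <= -8)))) and ((not (3*w != vec[w + 3] - 24 or a[w + 8] != -2)) -> (not (3*a[34] <= -41))).
Check whether ((vec[6] != 33 or a[11] != -2) -> (2*a[2] != 39 and (not (3*a[4] <= -11)))) and ((not (vec[6] != 33 or a[11] != -2)) -> (not (3*a[34] <= -41))) and w = -2 implies it.
Countermodel: at the initial state a = {[-1] = -14, [1] = -14, [2] = -14, [4] = 0, [6] = -2, [11] = -14, [34] = -14, elsewhere -14}, vec = {[-1] = 18, [1] = 18, [2] = 18, [4] = 18, [6] = 2, [11] = 18, [34] = 18, elsewhere 18}, w = -2, the precondition holds but the weakest precondition fails.
Answer: invalid


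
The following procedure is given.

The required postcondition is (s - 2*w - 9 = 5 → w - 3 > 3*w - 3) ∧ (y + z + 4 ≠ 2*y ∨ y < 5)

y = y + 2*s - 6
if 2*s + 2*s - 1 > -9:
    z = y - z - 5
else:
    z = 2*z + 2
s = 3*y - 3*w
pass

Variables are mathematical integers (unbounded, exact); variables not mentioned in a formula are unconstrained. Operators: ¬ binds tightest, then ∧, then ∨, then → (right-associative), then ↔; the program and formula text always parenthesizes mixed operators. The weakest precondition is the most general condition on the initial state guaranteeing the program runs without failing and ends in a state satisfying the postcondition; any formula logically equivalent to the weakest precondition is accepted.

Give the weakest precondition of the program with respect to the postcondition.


Working backward. After the program, the postcondition (s - 2*w - 9 = 5 → w - 3 > 3*w - 3) ∧ (y + z + 4 ≠ 2*y ∨ y < 5) must hold; in canonical form it is (s = 2*w + 14 → 2*w < 0) ∧ (z ≠ y - 4 ∨ y < 5).
Before skip: (s = 2*w + 14 → 2*w < 0) ∧ (z ≠ y - 4 ∨ y < 5)
Before s := 3*y - 3*w: (3*y = 5*w + 14 → 2*w < 0) ∧ (z ≠ y - 4 ∨ y < 5)
Then branch requires (3*y = 5*w + 14 → 2*w < 0) ∧ (z ≠ -1 ∨ y < 5); else branch requires (3*y = 5*w + 14 → 2*w < 0) ∧ (2*z ≠ y - 6 ∨ y < 5).
Before the if: (4*s > -8 → ((3*y = 5*w + 14 → 2*w < 0) ∧ (z ≠ -1 ∨ y < 5))) ∧ ((¬(4*s > -8)) → ((3*y = 5*w + 14 → 2*w < 0) ∧ (2*z ≠ y - 6 ∨ y < 5)))
Before y := y + 2*s - 6: (4*s > -8 → ((6*s + 3*y = 5*w + 32 → 2*w < 0) ∧ (z ≠ -1 ∨ 2*s + y < 11))) ∧ ((¬(4*s > -8)) → ((6*s + 3*y = 5*w + 32 → 2*w < 0) ∧ (2*z ≠ 2*s + y - 12 ∨ 2*s + y < 11)))
Answer: WP = (4*s > -8 → ((6*s + 3*y = 5*w + 32 → 2*w < 0) ∧ (z ≠ -1 ∨ 2*s + y < 11))) ∧ ((¬(4*s > -8)) → ((6*s + 3*y = 5*w + 32 → 2*w < 0) ∧ (2*z ≠ 2*s + y - 12 ∨ 2*s + y < 11)))


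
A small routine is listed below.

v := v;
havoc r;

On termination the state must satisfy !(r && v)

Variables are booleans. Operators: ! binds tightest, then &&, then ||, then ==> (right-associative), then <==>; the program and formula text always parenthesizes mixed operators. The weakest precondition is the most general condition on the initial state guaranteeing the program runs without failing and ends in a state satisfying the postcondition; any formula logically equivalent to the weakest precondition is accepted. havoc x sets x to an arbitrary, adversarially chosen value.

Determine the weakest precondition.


Working backward. After the program, !(r && v) must hold.
Before havoc r: !v
Before v := v: !v
Answer: WP = !v


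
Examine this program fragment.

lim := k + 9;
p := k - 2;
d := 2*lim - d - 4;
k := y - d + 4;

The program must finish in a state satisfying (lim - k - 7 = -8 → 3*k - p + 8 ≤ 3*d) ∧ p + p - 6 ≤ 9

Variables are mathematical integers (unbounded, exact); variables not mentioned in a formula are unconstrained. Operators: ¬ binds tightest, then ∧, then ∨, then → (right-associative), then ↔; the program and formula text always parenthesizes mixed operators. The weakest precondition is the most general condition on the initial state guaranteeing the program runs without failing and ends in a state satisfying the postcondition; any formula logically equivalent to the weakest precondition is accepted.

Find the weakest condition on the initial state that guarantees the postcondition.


Working backward. After the program, the postcondition (lim - k - 7 = -8 → 3*k - p + 8 ≤ 3*d) ∧ p + p - 6 ≤ 9 must hold; in canonical form it is (lim = k - 1 → 3*k ≤ 3*d + p - 8) ∧ 2*p ≤ 15.
Before k := y - d + 4: (d + lim = y + 3 → 3*y ≤ 6*d + p - 20) ∧ 2*p ≤ 15
Before d := 2*lim - d - 4: (3*lim = d + y + 7 → 6*d + 3*y ≤ 12*lim + p - 44) ∧ 2*p ≤ 15
Before p := k - 2: (3*lim = d + y + 7 → 6*d + 3*y ≤ k + 12*lim - 46) ∧ 2*k ≤ 19
Before lim := k + 9: (3*k = d + y - 20 → 6*d + 3*y ≤ 13*k + 62) ∧ 2*k ≤ 19
Answer: WP = (3*k = d + y - 20 → 6*d + 3*y ≤ 13*k + 62) ∧ 2*k ≤ 19


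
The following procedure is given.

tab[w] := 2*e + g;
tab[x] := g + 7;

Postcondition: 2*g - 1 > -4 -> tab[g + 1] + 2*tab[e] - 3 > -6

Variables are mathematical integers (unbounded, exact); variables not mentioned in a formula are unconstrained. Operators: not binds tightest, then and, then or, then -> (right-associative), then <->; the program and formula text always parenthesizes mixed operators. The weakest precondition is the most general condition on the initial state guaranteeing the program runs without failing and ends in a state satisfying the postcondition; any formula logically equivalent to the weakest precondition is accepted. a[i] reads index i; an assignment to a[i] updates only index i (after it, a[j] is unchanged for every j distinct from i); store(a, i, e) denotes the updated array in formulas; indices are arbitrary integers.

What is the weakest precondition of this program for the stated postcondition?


Working backward. After the program, the postcondition 2*g - 1 > -4 -> tab[g + 1] + 2*tab[e] - 3 > -6 must hold; in canonical form it is 2*g > -3 -> tab[g + 1] + 2*tab[e] > -3.
Before tab[x] := g + 7: 2*g > -3 -> store(tab, x, g + 7)[g + 1] + 2*store(tab, x, g + 7)[e] > -3
Before tab[w] := 2*e + g: 2*g > -3 -> store(store(tab, w, 2*e + g), x, g + 7)[g + 1] + 2*store(store(tab, w, 2*e + g), x, g + 7)[e] > -3
Answer: WP = 2*g > -3 -> store(store(tab, w, 2*e + g), x, g + 7)[g + 1] + 2*store(store(tab, w, 2*e + g), x, g + 7)[e] > -3


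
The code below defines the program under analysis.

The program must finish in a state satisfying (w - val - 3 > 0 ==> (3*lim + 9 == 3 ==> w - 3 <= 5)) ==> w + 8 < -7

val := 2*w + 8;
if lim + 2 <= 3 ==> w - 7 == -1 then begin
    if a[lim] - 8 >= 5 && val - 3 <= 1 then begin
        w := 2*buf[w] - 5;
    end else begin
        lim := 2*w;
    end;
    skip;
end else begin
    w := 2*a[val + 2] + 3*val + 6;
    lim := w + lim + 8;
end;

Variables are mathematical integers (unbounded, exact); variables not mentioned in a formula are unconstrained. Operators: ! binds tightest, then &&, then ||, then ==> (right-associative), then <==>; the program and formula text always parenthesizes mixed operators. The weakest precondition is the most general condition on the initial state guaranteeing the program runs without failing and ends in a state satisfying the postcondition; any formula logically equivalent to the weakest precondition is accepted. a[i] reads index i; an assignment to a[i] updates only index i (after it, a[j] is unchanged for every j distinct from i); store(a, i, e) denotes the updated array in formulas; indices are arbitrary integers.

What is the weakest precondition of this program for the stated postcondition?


Working backward. After the program, the postcondition (w - val - 3 > 0 ==> (3*lim + 9 == 3 ==> w - 3 <= 5)) ==> w + 8 < -7 must hold; in canonical form it is (w > val + 3 ==> (3*lim == -6 ==> w <= 8)) ==> w < -15.
Then branch requires ((a[lim] >= 13 && val <= 4) ==> ((2*buf[w] > val + 8 ==> (3*lim == -6 ==> 2*buf[w] <= 13)) ==> 2*buf[w] < -10)) && ((!(a[lim] >= 13 && val <= 4)) ==> ((w > val + 3 ==> (6*w == -6 ==> w <= 8)) ==> w < -15)); else branch requires (2*a[val + 2] + 2*val > -3 ==> (6*a[val + 2] + 3*lim + 9*val == -48 ==> 2*a[val + 2] + 3*val <= 2)) ==> 2*a[val + 2] + 3*val < -21.
Before the if: ((lim <= 1 ==> w == 6) ==> (((a[lim] >= 13 && val <= 4) ==> ((2*buf[w] > val + 8 ==> (3*lim == -6 ==> 2*buf[w] <= 13)) ==> 2*buf[w] < -10)) && ((!(a[lim] >= 13 && val <= 4)) ==> ((w > val + 3 ==> (6*w == -6 ==> w <= 8)) ==> w < -15)))) && ((!(lim <= 1 ==> w == 6)) ==> ((2*a[val + 2] + 2*val > -3 ==> (6*a[val + 2] + 3*lim + 9*val == -48 ==> 2*a[val + 2] + 3*val <= 2)) ==> 2*a[val + 2] + 3*val < -21))
Before val := 2*w + 8: ((lim <= 1 ==> w == 6) ==> (((a[lim] >= 13 && 2*w <= -4) ==> ((2*buf[w] > 2*w + 16 ==> (3*lim == -6 ==> 2*buf[w] <= 13)) ==> 2*buf[w] < -10)) && ((!(a[lim] >= 13 && 2*w <= -4)) ==> ((w < -11 ==> (6*w == -6 ==> w <= 8)) ==> w < -15)))) && ((!(lim <= 1 ==> w == 6)) ==> ((2*a[2*w + 10] + 4*w > -19 ==> (6*a[2*w + 10] + 3*lim + 18*w == -120 ==> 2*a[2*w + 10] + 6*w <= -22)) ==> 2*a[2*w + 10] + 6*w < -45))
Answer: WP = ((lim <= 1 ==> w == 6) ==> (((a[lim] >= 13 && 2*w <= -4) ==> ((2*buf[w] > 2*w + 16 ==> (3*lim == -6 ==> 2*buf[w] <= 13)) ==> 2*buf[w] < -10)) && ((!(a[lim] >= 13 && 2*w <= -4)) ==> ((w < -11 ==> (6*w == -6 ==> w <= 8)) ==> w < -15)))) && ((!(lim <= 1 ==> w == 6)) ==> ((2*a[2*w + 10] + 4*w > -19 ==> (6*a[2*w + 10] + 3*lim + 18*w == -120 ==> 2*a[2*w + 10] + 6*w <= -22)) ==> 2*a[2*w + 10] + 6*w < -45))
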